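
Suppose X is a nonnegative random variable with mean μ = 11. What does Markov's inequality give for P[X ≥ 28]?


μ = E[X] = 11, a = 28.
Markov: P[X ≥ 28] ≤ μ/a = (11)/28 = 11/28.
Numerically: ≈ 0.39286.
(Since a = 28 > μ = 11.00000, the bound 11/28 is < 1 and informative.)

P[X ≥ 28] ≤ 11/28 ≈ 0.39286.


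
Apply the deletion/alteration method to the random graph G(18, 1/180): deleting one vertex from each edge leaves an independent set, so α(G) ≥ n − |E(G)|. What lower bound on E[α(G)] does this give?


E[|E(G)|] = C(18, 2)·p = 153 · (1/180) = 17/20.
E[α(G)] ≥ n − E[|E(G)|] = 18 − 17/20 = 343/20.
Numerically: ≈ 17.1500.
(This is only a lower bound; the true E[α(G)] may be larger.)

E[α(G)] ≥ 343/20 ≈ 17.1500.


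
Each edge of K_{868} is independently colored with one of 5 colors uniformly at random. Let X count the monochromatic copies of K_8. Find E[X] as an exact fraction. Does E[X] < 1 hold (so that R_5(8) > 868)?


E[X] = C(868, 8) · 5^{1 − 28} = 7737261125902834428 · 5^{−27} = 7737261125902834428/7450580596923828125.
As a reduced fraction: E[X] = 7737261125902834428/7450580596923828125 ≈ 1.0385.
Is E[X] < 1? NO.
Since E[X] ≥ 1, the first-moment bound is inconclusive at n = 868; it does NOT by itself certify R_5(8) > 868.

E[X] = 7737261125902834428/7450580596923828125 ≈ 1.0385; E[X] ≥ 1; first-moment method inconclusive here.


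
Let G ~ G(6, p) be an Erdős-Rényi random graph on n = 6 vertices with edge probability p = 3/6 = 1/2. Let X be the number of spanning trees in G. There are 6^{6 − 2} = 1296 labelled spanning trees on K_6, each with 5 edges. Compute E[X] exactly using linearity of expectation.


K_6 has 6^{6 − 2} = 1296 labelled spanning trees.
For each such spanning tree H, let X_H = 1 if all 5 edges of H are present in G. Then P[X_H = 1] = p^{5} = (1/2)^{5} = 1/32.
By linearity of expectation: E[X] = Σ_H E[X_H] = 1296 · p^{5} = 1296 · 1/32 = 81/2.
Numerically: E[X] ≈ 40.5.

E[X] = 1296 · (1/2)^{5} = 81/2 ≈ 40.5.


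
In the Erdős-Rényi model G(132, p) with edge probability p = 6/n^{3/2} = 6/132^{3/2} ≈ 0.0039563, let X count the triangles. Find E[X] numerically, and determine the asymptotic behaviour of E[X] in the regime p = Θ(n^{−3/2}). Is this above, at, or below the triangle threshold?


Number of potential triangles: C(132, 3) = 374660.
Each occurs with probability p³ ≈ (0.0039563)³ ≈ 6.1925719e-08.
By linearity: E[X] = C(132, 3)·p³ ≈ 374660 · 6.1925719e-08 ≈ 0.02320.
Since α = 3/2 > 1, p = c/n^{3/2} = o(1/n) is below the triangle threshold p ~ 1/n. Asymptotically E[X] ~ (c³/6)·n^{3(1−α)} = (6³/6)·n^{-1.5} → 0, so by Markov's inequality G has no triangles w.h.p.

E[X] ≈ 0.02320; in regime p = Θ(1/n^{3/2}) E[X] tends to 0 (below the triangle threshold p ~ 1/n).


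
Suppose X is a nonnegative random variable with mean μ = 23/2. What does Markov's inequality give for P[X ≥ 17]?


μ = E[X] = 23/2, a = 17.
Markov: P[X ≥ 17] ≤ μ/a = (23/2)/17 = 23/34.
Numerically: ≈ 0.6765.
(Since a = 17 > μ = 11.5000, the bound 23/34 is < 1 and informative.)

P[X ≥ 17] ≤ 23/34 ≈ 0.6765.


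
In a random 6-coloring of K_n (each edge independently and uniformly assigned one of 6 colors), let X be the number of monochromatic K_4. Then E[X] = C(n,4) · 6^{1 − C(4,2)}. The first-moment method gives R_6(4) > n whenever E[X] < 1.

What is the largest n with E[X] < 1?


We need C(n, 4) · 6^{1 − 6} < 1, i.e. C(n, 4) < 6^{6 − 1} = 7776.
Check values of n near the boundary:
  n = 19: C(19, 4) = 3876; 3876 < 7776? YES
  n = 20: C(20, 4) = 4845; 4845 < 7776? YES
  n = 21: C(21, 4) = 5985; 5985 < 7776? YES
  n = 22: C(22, 4) = 7315; 7315 < 7776? YES
  n = 23: C(23, 4) = 8855; 8855 < 7776? NO
The largest n with C(n, 4) < 7776 is n = 22 (where E[X] = 7315/7776 ≈ 0.94072). Hence R_6(4) > 22, i.e. R_6(4) ≥ 23.

Largest n = 22; hence R_6(4) > 22.


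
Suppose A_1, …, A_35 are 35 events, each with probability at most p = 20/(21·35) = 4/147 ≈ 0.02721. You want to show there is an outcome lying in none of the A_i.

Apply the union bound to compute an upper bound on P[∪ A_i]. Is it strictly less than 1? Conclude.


Union bound: P[∪_{i=1}^{35} A_i] ≤ Σ_i P[A_i] ≤ 35·p = 35·(4/147) = 20/21.
Numerically: 20/21 ≈ 0.95238.
Is 20/21 < 1? YES.
Since P[∪ A_i] ≤ 20/21 < 1, the complement has P[∩ A_i^c] ≥ 1 − 20/21 = 1/21 > 0, so some outcome avoids every A_i.

35·p = 20/21 ≈ 0.95238; existence CERTIFIED by the union bound.


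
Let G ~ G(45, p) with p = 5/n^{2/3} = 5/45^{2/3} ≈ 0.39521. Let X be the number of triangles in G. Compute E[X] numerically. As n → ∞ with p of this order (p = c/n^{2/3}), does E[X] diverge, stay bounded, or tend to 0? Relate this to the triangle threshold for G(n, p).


Number of potential triangles: C(45, 3) = 14190.
Each occurs with probability p³ ≈ (0.39521)³ ≈ 6.17283951e-02.
By linearity: E[X] = C(45, 3)·p³ ≈ 14190 · 6.17283951e-02 ≈ 875.925926.
Since α = 2/3 < 1, p = c/n^{2/3} ≫ 1/n is above the triangle threshold p ~ 1/n. Asymptotically E[X] ~ (c³/6)·n^{3(1−α)} = (5³/6)·n^{1} → ∞; triangles are abundant w.h.p.

E[X] ≈ 875.925926; in regime p = Θ(1/n^{2/3}) E[X] diverges (above the triangle threshold p ~ 1/n).


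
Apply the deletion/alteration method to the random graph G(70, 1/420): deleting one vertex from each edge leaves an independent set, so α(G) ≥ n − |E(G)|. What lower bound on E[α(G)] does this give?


E[|E(G)|] = C(70, 2)·p = 2415 · (1/420) = 23/4.
E[α(G)] ≥ n − E[|E(G)|] = 70 − 23/4 = 257/4.
Numerically: ≈ 64.2500.
(This is only a lower bound; the true E[α(G)] may be larger.)

E[α(G)] ≥ 257/4 ≈ 64.2500.


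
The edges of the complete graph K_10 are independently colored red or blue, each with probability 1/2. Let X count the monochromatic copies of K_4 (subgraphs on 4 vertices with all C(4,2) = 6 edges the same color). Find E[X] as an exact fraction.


Let X = Σ_S X_S over the C(10, 4) = 210 subsets S of size 4, where X_S = 1 if the K_4 on S is monochromatic.
For a fixed S, the K_4 on S has C(4, 2) = 6 edges. P[all 6 edges red] = (1/2)^6, and likewise for blue, so P[monochromatic] = 2·(1/2)^6 = 2^{1 − 6} = 1/32.
Summing: E[X] = C(10, 4) · 2^{1 − 6} = 210 · 1/32 = 105/16.
Numerically: E[X] ≈ 6.56250.

E[X] = C(10,4)·2^(1−C(4,2)) = 105/16 ≈ 6.56250.


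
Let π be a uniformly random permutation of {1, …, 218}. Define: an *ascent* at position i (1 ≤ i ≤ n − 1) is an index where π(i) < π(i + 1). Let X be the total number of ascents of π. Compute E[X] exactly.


Write X = Σ X_I over i = 1, …, 217, with X_I the indicator of one ascent.
There are 217 indicators.
For each fixed i, the pair (π(i), π(i+1)) is a uniformly random ordered pair of distinct values from {1, …, 218}; by symmetry P[π(i) < π(i+1)] = 1/2.
By linearity: E[X] = 217 · (1/2) = (218 − 1) · (1/2) = 217/2 ≈ 108.50000.

E[X] = 217/2 = 108.50000.


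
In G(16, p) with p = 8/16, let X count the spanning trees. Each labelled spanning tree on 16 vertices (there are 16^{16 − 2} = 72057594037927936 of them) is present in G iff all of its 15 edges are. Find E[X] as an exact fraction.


K_16 has 16^{16 − 2} = 72057594037927936 labelled spanning trees.
For each such spanning tree H, let X_H = 1 if all 15 edges of H are present in G. Then P[X_H = 1] = p^{15} = (1/2)^{15} = 1/32768.
Summing the indicators: E[X] = Σ_H E[X_H] = 72057594037927936 · p^{15} = 72057594037927936 · 1/32768 = 2199023255552.
Numerically: E[X] ≈ 2.199e+12.

E[X] = 72057594037927936 · (1/2)^{15} = 2199023255552 ≈ 2.199e+12.


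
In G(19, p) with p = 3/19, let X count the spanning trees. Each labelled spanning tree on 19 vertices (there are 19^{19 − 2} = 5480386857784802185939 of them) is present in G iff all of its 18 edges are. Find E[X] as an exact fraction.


K_19 has 19^{19 − 2} = 5480386857784802185939 labelled spanning trees.
For each such spanning tree H, let X_H = 1 if all 18 edges of H are present in G. Then P[X_H = 1] = p^{18} = (3/19)^{18} = 387420489/104127350297911241532841.
By linearity of expectation: E[X] = Σ_H E[X_H] = 5480386857784802185939 · p^{18} = 5480386857784802185939 · 387420489/104127350297911241532841 = 387420489/19.
Numerically: E[X] ≈ 2.0391e+07.

E[X] = 5480386857784802185939 · (3/19)^{18} = 387420489/19 ≈ 2.0391e+07.


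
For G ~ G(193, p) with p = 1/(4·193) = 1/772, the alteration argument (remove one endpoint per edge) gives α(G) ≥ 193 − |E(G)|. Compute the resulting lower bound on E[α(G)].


E[|E(G)|] = C(193, 2)·p = 18528 · (1/772) = 24.
E[α(G)] ≥ n − E[|E(G)|] = 193 − 24 = 169.
Numerically: ≈ 169.000000.
(This is only a lower bound; the true E[α(G)] may be larger.)

E[α(G)] ≥ 169 ≈ 169.000000.


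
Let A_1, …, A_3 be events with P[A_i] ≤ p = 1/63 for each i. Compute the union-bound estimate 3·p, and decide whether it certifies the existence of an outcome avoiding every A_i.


Union bound: P[∪_{i=1}^{3} A_i] ≤ Σ_i P[A_i] ≤ 3·p = 3·(1/63) = 1/21.
Numerically: 1/21 ≈ 0.04762.
Is 1/21 < 1? YES.
Since P[∪ A_i] ≤ 1/21 < 1, the complement has P[∩ A_i^c] ≥ 1 − 1/21 = 20/21 > 0, so some outcome avoids every A_i.

3·p = 1/21 ≈ 0.04762; existence CERTIFIED by the union bound.


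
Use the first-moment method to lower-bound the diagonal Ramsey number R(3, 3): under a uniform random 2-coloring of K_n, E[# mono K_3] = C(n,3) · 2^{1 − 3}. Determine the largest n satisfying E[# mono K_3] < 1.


We need C(n, 3) · 2^{1 − 3} < 1, i.e. C(n, 3) < 2^{3 − 1} = 4.
Check values of n near the boundary:
  n = 3: C(3, 3) = 1; 1 < 4? YES
  n = 4: C(4, 3) = 4; 4 < 4? NO
  n = 5: C(5, 3) = 10; 10 < 4? NO
  n = 6: C(6, 3) = 20; 20 < 4? NO
The largest n with C(n, 3) < 4 is n = 3 (where E[X] = 1/4 ≈ 0.2500). Hence R(3, 3) > 3, i.e. R(3, 3) ≥ 4.

Largest n = 3; hence R(3, 3) > 3.


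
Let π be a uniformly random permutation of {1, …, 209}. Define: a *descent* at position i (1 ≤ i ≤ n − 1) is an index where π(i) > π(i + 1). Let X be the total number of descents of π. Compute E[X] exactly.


Write X = Σ X_I over i = 1, …, 208, with X_I the indicator of one descent.
There are 208 indicators.
For each fixed i, the pair (π(i), π(i+1)) is a uniformly random ordered pair of distinct values from {1, …, 209}; by symmetry P[π(i) > π(i+1)] = 1/2.
By linearity: E[X] = 208 · (1/2) = (209 − 1) · (1/2) = 104 ≈ 104.000000.

E[X] = 104 = 104.000000.


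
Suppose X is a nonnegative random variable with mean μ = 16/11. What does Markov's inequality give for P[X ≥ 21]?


μ = E[X] = 16/11, a = 21.
Markov: P[X ≥ 21] ≤ μ/a = (16/11)/21 = 16/231.
Numerically: ≈ 0.0693.
(Since a = 21 > μ = 1.4545, the bound 16/231 is < 1 and informative.)

P[X ≥ 21] ≤ 16/231 ≈ 0.0693.


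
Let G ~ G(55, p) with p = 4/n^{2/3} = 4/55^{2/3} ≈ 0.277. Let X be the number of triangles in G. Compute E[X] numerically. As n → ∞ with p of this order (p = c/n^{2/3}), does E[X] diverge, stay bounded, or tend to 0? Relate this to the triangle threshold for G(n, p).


Number of potential triangles: C(55, 3) = 26235.
Each occurs with probability p³ ≈ (0.277)³ ≈ 2.11570e-02.
By linearity: E[X] = C(55, 3)·p³ ≈ 26235 · 2.11570e-02 ≈ 555.055.
Since α = 2/3 < 1, p = c/n^{2/3} ≫ 1/n is above the triangle threshold p ~ 1/n. Asymptotically E[X] ~ (c³/6)·n^{3(1−α)} = (4³/6)·n^{1} → ∞; triangles are abundant w.h.p.

E[X] ≈ 555.055; in regime p = Θ(1/n^{2/3}) E[X] diverges (above the triangle threshold p ~ 1/n).


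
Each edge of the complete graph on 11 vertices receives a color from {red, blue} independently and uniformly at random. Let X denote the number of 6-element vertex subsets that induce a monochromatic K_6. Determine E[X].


Let X = Σ_S X_S over the C(11, 6) = 462 subsets S of size 6, where X_S = 1 if the K_6 on S is monochromatic.
For a fixed S, the K_6 on S has C(6, 2) = 15 edges. P[all 15 edges red] = (1/2)^15, and likewise for blue, so P[monochromatic] = 2·(1/2)^15 = 2^{1 − 15} = 1/16384.
Summing: E[X] = C(11, 6) · 2^{1 − 15} = 462 · 1/16384 = 231/8192.
Numerically: E[X] ≈ 0.028198.

E[X] = C(11,6)·2^(1−C(6,2)) = 231/8192 ≈ 0.028198.


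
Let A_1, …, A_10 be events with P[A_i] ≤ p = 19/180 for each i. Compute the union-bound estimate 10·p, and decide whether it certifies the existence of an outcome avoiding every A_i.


Union bound: P[∪_{i=1}^{10} A_i] ≤ Σ_i P[A_i] ≤ 10·p = 10·(19/180) = 19/18.
Numerically: 19/18 ≈ 1.05556.
Is 19/18 < 1? NO.
Since the bound 19/18 is ≥ 1, the union bound is uninformative here; it does NOT by itself certify existence.

10·p = 19/18 ≈ 1.05556; existence NOT certified by the union bound.


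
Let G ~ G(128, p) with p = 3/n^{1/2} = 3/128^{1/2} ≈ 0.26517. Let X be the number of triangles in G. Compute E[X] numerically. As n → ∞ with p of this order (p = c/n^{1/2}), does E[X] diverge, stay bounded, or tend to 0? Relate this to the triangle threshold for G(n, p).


Number of potential triangles: C(128, 3) = 341376.
Each occurs with probability p³ ≈ (0.26517)³ ≈ 1.8644417e-02.
By linearity: E[X] = C(128, 3)·p³ ≈ 341376 · 1.8644417e-02 ≈ 6364.75653.
Since α = 1/2 < 1, p = c/n^{1/2} ≫ 1/n is above the triangle threshold p ~ 1/n. Asymptotically E[X] ~ (c³/6)·n^{3(1−α)} = (3³/6)·n^{1.5} → ∞; triangles are abundant w.h.p.

E[X] ≈ 6364.75653; in regime p = Θ(1/n^{1/2}) E[X] diverges (above the triangle threshold p ~ 1/n).


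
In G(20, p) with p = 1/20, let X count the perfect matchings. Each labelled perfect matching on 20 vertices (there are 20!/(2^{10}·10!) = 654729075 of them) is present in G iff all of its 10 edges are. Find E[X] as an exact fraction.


K_20 has 20!/(2^{10}·10!) = 654729075 labelled perfect matchings.
For each such perfect matching H, let X_H = 1 if all 10 edges of H are present in G. Then P[X_H = 1] = p^{10} = (1/20)^{10} = 1/10240000000000.
By linearity of expectation: E[X] = Σ_H E[X_H] = 654729075 · p^{10} = 654729075 · 1/10240000000000 = 26189163/409600000000.
Numerically: E[X] ≈ 6.39384e-05.

E[X] = 654729075 · (1/20)^{10} = 26189163/409600000000 ≈ 6.39384e-05.


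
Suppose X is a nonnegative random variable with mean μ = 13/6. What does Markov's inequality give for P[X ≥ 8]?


μ = E[X] = 13/6, a = 8.
Markov: P[X ≥ 8] ≤ μ/a = (13/6)/8 = 13/48.
Numerically: ≈ 0.271.
(Since a = 8 > μ = 2.167, the bound 13/48 is < 1 and informative.)

P[X ≥ 8] ≤ 13/48 ≈ 0.271.


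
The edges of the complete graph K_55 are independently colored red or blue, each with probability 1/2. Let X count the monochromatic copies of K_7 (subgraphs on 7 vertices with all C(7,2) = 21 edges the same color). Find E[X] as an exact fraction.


Let X = Σ_S X_S over the C(55, 7) = 202927725 subsets S of size 7, where X_S = 1 if the K_7 on S is monochromatic.
For a fixed S, the K_7 on S has C(7, 2) = 21 edges. P[all 21 edges red] = (1/2)^21, and likewise for blue, so P[monochromatic] = 2·(1/2)^21 = 2^{1 − 21} = 1/1048576.
Summing: E[X] = C(55, 7) · 2^{1 − 21} = 202927725 · 1/1048576 = 202927725/1048576.
Numerically: E[X] ≈ 193.527.

E[X] = C(55,7)·2^(1−C(7,2)) = 202927725/1048576 ≈ 193.527.


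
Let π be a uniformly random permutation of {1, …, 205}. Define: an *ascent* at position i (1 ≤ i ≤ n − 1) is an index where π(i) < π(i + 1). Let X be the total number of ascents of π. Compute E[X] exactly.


Write X = Σ X_I over i = 1, …, 204, with X_I the indicator of one ascent.
There are 204 indicators.
For each fixed i, the pair (π(i), π(i+1)) is a uniformly random ordered pair of distinct values from {1, …, 205}; by symmetry P[π(i) < π(i+1)] = 1/2.
By linearity: E[X] = 204 · (1/2) = (205 − 1) · (1/2) = 102 ≈ 102.0000.

E[X] = 102 = 102.0000.


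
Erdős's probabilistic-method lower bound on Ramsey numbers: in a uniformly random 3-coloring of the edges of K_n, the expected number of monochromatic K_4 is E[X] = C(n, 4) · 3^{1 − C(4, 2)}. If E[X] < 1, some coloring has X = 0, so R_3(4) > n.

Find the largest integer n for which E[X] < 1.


We need C(n, 4) · 3^{1 − 6} < 1, i.e. C(n, 4) < 3^{6 − 1} = 243.
Check values of n near the boundary:
  n = 9: C(9, 4) = 126; 126 < 243? YES
  n = 10: C(10, 4) = 210; 210 < 243? YES
  n = 11: C(11, 4) = 330; 330 < 243? NO
The largest n with C(n, 4) < 243 is n = 10 (where E[X] = 70/81 ≈ 0.864). Hence R_3(4) > 10, i.e. R_3(4) ≥ 11.

Largest n = 10; hence R_3(4) > 10.


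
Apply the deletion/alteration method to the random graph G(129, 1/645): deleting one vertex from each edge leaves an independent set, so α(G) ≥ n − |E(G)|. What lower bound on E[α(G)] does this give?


E[|E(G)|] = C(129, 2)·p = 8256 · (1/645) = 64/5.
E[α(G)] ≥ n − E[|E(G)|] = 129 − 64/5 = 581/5.
Numerically: ≈ 116.2000.
(This is only a lower bound; the true E[α(G)] may be larger.)

E[α(G)] ≥ 581/5 ≈ 116.2000.


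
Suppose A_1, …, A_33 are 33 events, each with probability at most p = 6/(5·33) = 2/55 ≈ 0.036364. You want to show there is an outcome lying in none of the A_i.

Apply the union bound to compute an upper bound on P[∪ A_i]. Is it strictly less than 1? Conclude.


Union bound: P[∪_{i=1}^{33} A_i] ≤ Σ_i P[A_i] ≤ 33·p = 33·(2/55) = 6/5.
Numerically: 6/5 ≈ 1.200000.
Is 6/5 < 1? NO.
Since the bound 6/5 is ≥ 1, the union bound is uninformative here; it does NOT by itself certify existence.

33·p = 6/5 ≈ 1.200000; existence NOT certified by the union bound.


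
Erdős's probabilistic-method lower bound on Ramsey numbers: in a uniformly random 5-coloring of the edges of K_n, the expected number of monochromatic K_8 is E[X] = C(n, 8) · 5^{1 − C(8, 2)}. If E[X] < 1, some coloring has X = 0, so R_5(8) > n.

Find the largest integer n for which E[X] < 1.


We need C(n, 8) · 5^{1 − 28} < 1, i.e. C(n, 8) < 5^{28 − 1} = 7450580596923828125.
Check values of n near the boundary:
  n = 857: C(857, 8) = 6983854138365964575; 6983854138365964575 < 7450580596923828125? YES
  n = 858: C(858, 8) = 7049584530256467771; 7049584530256467771 < 7450580596923828125? YES
  n = 859: C(859, 8) = 7115855595170747139; 7115855595170747139 < 7450580596923828125? YES
  n = 860: C(860, 8) = 7182671140665308145; 7182671140665308145 < 7450580596923828125? YES
  n = 861: C(861, 8) = 7250034996615275865; 7250034996615275865 < 7450580596923828125? YES
  n = 862: C(862, 8) = 7317951015318931845; 7317951015318931845 < 7450580596923828125? YES
  n = 863: C(863, 8) = 7386423071602617757; 7386423071602617757 < 7450580596923828125? YES
  n = 864: C(864, 8) = 7455455062926006708; 7455455062926006708 < 7450580596923828125? NO
  n = 865: C(865, 8) = 7525050909487743060; 7525050909487743060 < 7450580596923828125? NO
  n = 866: C(866, 8) = 7595214554331451620; 7595214554331451620 < 7450580596923828125? NO
The largest n with C(n, 8) < 7450580596923828125 is n = 863 (where E[X] = 7386423071602617757/7450580596923828125 ≈ 0.99139). Hence R_5(8) > 863, i.e. R_5(8) ≥ 864.

Largest n = 863; hence R_5(8) > 863.


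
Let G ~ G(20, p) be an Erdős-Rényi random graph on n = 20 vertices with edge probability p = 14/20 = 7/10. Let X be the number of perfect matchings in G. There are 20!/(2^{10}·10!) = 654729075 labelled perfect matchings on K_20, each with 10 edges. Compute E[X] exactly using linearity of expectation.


K_20 has 20!/(2^{10}·10!) = 654729075 labelled perfect matchings.
For each such perfect matching H, let X_H = 1 if all 10 edges of H are present in G. Then P[X_H = 1] = p^{10} = (7/10)^{10} = 282475249/10000000000.
By linearity of expectation: E[X] = Σ_H E[X_H] = 654729075 · p^{10} = 654729075 · 282475249/10000000000 = 7397790339526587/400000000.
Numerically: E[X] ≈ 1.8494e+07.

E[X] = 654729075 · (7/10)^{10} = 7397790339526587/400000000 ≈ 1.8494e+07.


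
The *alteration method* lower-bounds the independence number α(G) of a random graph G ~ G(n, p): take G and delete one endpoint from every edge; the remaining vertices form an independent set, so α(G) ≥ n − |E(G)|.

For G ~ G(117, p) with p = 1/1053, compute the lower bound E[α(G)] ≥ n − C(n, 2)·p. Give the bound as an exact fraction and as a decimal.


E[|E(G)|] = C(117, 2)·p = 6786 · (1/1053) = 58/9.
E[α(G)] ≥ n − E[|E(G)|] = 117 − 58/9 = 995/9.
Numerically: ≈ 110.555556.
(This is only a lower bound; the true E[α(G)] may be larger.)

E[α(G)] ≥ 995/9 ≈ 110.555556.


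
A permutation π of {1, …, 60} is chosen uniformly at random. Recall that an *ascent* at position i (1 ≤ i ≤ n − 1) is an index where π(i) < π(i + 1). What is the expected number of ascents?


Write X = Σ X_I over i = 1, …, 59, with X_I the indicator of one ascent.
There are 59 indicators.
For each fixed i, the pair (π(i), π(i+1)) is a uniformly random ordered pair of distinct values from {1, …, 60}; by symmetry P[π(i) < π(i+1)] = 1/2.
By linearity: E[X] = 59 · (1/2) = (60 − 1) · (1/2) = 59/2 ≈ 29.500000.

E[X] = 59/2 = 29.500000.


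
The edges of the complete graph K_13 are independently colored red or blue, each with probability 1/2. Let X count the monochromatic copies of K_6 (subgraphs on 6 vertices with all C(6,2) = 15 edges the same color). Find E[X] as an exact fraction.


Let X = Σ_S X_S over the C(13, 6) = 1716 subsets S of size 6, where X_S = 1 if the K_6 on S is monochromatic.
For a fixed S, the K_6 on S has C(6, 2) = 15 edges. P[all 15 edges red] = (1/2)^15, and likewise for blue, so P[monochromatic] = 2·(1/2)^15 = 2^{1 − 15} = 1/16384.
By linearity: E[X] = C(13, 6) · 2^{1 − 15} = 1716 · 1/16384 = 429/4096.
Numerically: E[X] ≈ 0.104736.

E[X] = C(13,6)·2^(1−C(6,2)) = 429/4096 ≈ 0.104736.


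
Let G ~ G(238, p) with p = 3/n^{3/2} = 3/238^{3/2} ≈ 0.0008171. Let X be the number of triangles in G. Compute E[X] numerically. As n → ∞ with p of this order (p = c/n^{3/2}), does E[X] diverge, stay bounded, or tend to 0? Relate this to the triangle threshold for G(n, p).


Number of potential triangles: C(238, 3) = 2218636.
Each occurs with probability p³ ≈ (0.0008171)³ ≈ 5.454657e-10.
By linearity: E[X] = C(238, 3)·p³ ≈ 2218636 · 5.454657e-10 ≈ 0.0012.
Since α = 3/2 > 1, p = c/n^{3/2} = o(1/n) is below the triangle threshold p ~ 1/n. Asymptotically E[X] ~ (c³/6)·n^{3(1−α)} = (3³/6)·n^{-1.5} → 0, so by Markov's inequality G has no triangles w.h.p.

E[X] ≈ 0.0012; in regime p = Θ(1/n^{3/2}) E[X] tends to 0 (below the triangle threshold p ~ 1/n).


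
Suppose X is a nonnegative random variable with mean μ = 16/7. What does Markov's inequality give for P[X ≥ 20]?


μ = E[X] = 16/7, a = 20.
Markov: P[X ≥ 20] ≤ μ/a = (16/7)/20 = 4/35.
Numerically: ≈ 0.11429.
(Since a = 20 > μ = 2.28571, the bound 4/35 is < 1 and informative.)

P[X ≥ 20] ≤ 4/35 ≈ 0.11429.


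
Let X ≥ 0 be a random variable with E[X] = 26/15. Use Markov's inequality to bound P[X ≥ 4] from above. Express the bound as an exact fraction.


μ = E[X] = 26/15, a = 4.
Markov: P[X ≥ 4] ≤ μ/a = (26/15)/4 = 13/30.
Numerically: ≈ 0.43333.
(Since a = 4 > μ = 1.73333, the bound 13/30 is < 1 and informative.)

P[X ≥ 4] ≤ 13/30 ≈ 0.43333.


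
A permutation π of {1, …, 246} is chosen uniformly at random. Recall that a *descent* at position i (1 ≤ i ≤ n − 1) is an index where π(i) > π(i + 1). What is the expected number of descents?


Write X = Σ X_I over i = 1, …, 245, with X_I the indicator of one descent.
There are 245 indicators.
For each fixed i, the pair (π(i), π(i+1)) is a uniformly random ordered pair of distinct values from {1, …, 246}; by symmetry P[π(i) > π(i+1)] = 1/2.
By linearity: E[X] = 245 · (1/2) = (246 − 1) · (1/2) = 245/2 ≈ 122.500.

E[X] = 245/2 = 122.500.


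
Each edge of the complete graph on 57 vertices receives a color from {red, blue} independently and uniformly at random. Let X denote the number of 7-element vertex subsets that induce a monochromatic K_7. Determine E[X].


Let X = Σ_S X_S over the C(57, 7) = 264385836 subsets S of size 7, where X_S = 1 if the K_7 on S is monochromatic.
For a fixed S, the K_7 on S has C(7, 2) = 21 edges. P[all 21 edges red] = (1/2)^21, and likewise for blue, so P[monochromatic] = 2·(1/2)^21 = 2^{1 − 21} = 1/1048576.
By linearity: E[X] = C(57, 7) · 2^{1 − 21} = 264385836 · 1/1048576 = 66096459/262144.
Numerically: E[X] ≈ 252.13798.

E[X] = C(57,7)·2^(1−C(7,2)) = 66096459/262144 ≈ 252.13798.


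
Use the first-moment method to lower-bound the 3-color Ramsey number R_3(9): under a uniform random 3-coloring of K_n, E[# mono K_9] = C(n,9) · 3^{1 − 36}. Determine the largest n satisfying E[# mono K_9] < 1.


We need C(n, 9) · 3^{1 − 36} < 1, i.e. C(n, 9) < 3^{36 − 1} = 50031545098999707.
Check values of n near the boundary:
  n = 297: C(297, 9) = 43842345008337645; 43842345008337645 < 50031545098999707? YES
  n = 298: C(298, 9) = 45207677551849890; 45207677551849890 < 50031545098999707? YES
  n = 299: C(299, 9) = 46610674441390059; 46610674441390059 < 50031545098999707? YES
  n = 300: C(300, 9) = 48052241692154700; 48052241692154700 < 50031545098999707? YES
  n = 301: C(301, 9) = 49533303936090975; 49533303936090975 < 50031545098999707? YES
  n = 302: C(302, 9) = 51054804739588650; 51054804739588650 < 50031545098999707? NO
  n = 303: C(303, 9) = 52617706925494425; 52617706925494425 < 50031545098999707? NO
The largest n with C(n, 9) < 50031545098999707 is n = 301 (where E[X] = 16511101312030325/16677181699666569 ≈ 0.990). Hence R_3(9) > 301, i.e. R_3(9) ≥ 302.

Largest n = 301; hence R_3(9) > 301.


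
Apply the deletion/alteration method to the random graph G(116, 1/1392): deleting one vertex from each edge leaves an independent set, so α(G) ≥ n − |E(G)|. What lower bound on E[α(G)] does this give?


E[|E(G)|] = C(116, 2)·p = 6670 · (1/1392) = 115/24.
E[α(G)] ≥ n − E[|E(G)|] = 116 − 115/24 = 2669/24.
Numerically: ≈ 111.208333.
(This is only a lower bound; the true E[α(G)] may be larger.)

E[α(G)] ≥ 2669/24 ≈ 111.208333.


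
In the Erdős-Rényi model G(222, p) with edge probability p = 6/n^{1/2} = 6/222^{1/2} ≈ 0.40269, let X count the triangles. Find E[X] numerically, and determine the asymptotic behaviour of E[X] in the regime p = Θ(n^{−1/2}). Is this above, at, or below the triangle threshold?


Number of potential triangles: C(222, 3) = 1798940.
Each occurs with probability p³ ≈ (0.40269)³ ≈ 6.5301670e-02.
By linearity: E[X] = C(222, 3)·p³ ≈ 1798940 · 6.5301670e-02 ≈ 117473.78666.
Since α = 1/2 < 1, p = c/n^{1/2} ≫ 1/n is above the triangle threshold p ~ 1/n. Asymptotically E[X] ~ (c³/6)·n^{3(1−α)} = (6³/6)·n^{1.5} → ∞; triangles are abundant w.h.p.

E[X] ≈ 117473.78666; in regime p = Θ(1/n^{1/2}) E[X] diverges (above the triangle threshold p ~ 1/n).


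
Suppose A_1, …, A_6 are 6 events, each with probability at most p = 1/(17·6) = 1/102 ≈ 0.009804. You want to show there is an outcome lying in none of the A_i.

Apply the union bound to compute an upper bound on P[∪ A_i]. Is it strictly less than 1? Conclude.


Union bound: P[∪_{i=1}^{6} A_i] ≤ Σ_i P[A_i] ≤ 6·p = 6·(1/102) = 1/17.
Numerically: 1/17 ≈ 0.058824.
Is 1/17 < 1? YES.
Since P[∪ A_i] ≤ 1/17 < 1, the complement has P[∩ A_i^c] ≥ 1 − 1/17 = 16/17 > 0, so some outcome avoids every A_i.

6·p = 1/17 ≈ 0.058824; existence CERTIFIED by the union bound.


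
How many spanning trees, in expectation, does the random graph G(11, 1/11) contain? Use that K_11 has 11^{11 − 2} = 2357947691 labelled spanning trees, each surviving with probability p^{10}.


K_11 has 11^{11 − 2} = 2357947691 labelled spanning trees.
For each such spanning tree H, let X_H = 1 if all 10 edges of H are present in G. Then P[X_H = 1] = p^{10} = (1/11)^{10} = 1/25937424601.
By linearity: E[X] = Σ_H E[X_H] = 2357947691 · p^{10} = 2357947691 · 1/25937424601 = 1/11.
Numerically: E[X] ≈ 0.0909091.

E[X] = 2357947691 · (1/11)^{10} = 1/11 ≈ 0.0909091.


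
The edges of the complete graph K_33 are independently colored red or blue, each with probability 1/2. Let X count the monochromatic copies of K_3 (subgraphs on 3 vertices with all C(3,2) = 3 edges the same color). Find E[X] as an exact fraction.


Let X = Σ_S X_S over the C(33, 3) = 5456 subsets S of size 3, where X_S = 1 if the K_3 on S is monochromatic.
For a fixed S, the K_3 on S has C(3, 2) = 3 edges. P[all 3 edges red] = (1/2)^3, and likewise for blue, so P[monochromatic] = 2·(1/2)^3 = 2^{1 − 3} = 1/4.
By linearity: E[X] = C(33, 3) · 2^{1 − 3} = 5456 · 1/4 = 1364.
Numerically: E[X] ≈ 1364.0000.

E[X] = C(33,3)·2^(1−C(3,2)) = 1364 ≈ 1364.0000.


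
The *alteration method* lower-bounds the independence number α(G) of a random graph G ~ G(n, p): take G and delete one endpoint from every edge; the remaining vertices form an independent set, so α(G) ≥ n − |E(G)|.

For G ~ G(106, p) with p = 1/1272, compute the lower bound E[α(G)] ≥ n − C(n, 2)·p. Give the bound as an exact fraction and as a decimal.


E[|E(G)|] = C(106, 2)·p = 5565 · (1/1272) = 35/8.
E[α(G)] ≥ n − E[|E(G)|] = 106 − 35/8 = 813/8.
Numerically: ≈ 101.625000.
(This is only a lower bound; the true E[α(G)] may be larger.)

E[α(G)] ≥ 813/8 ≈ 101.625000.


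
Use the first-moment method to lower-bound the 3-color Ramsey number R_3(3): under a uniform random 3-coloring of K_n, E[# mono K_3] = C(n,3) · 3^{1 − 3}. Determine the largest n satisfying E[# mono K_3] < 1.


We need C(n, 3) · 3^{1 − 3} < 1, i.e. C(n, 3) < 3^{3 − 1} = 9.
Check values of n near the boundary:
  n = 3: C(3, 3) = 1; 1 < 9? YES
  n = 4: C(4, 3) = 4; 4 < 9? YES
  n = 5: C(5, 3) = 10; 10 < 9? NO
  n = 6: C(6, 3) = 20; 20 < 9? NO
  n = 7: C(7, 3) = 35; 35 < 9? NO
The largest n with C(n, 3) < 9 is n = 4 (where E[X] = 4/9 ≈ 0.4444). Hence R_3(3) > 4, i.e. R_3(3) ≥ 5.

Largest n = 4; hence R_3(3) > 4.


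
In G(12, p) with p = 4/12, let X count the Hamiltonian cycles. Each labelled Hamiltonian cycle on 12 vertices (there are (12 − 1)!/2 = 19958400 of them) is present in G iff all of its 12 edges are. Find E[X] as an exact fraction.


K_12 has (12 − 1)!/2 = 19958400 labelled Hamiltonian cycles.
For each such Hamiltonian cycle H, let X_H = 1 if all 12 edges of H are present in G. Then P[X_H = 1] = p^{12} = (1/3)^{12} = 1/531441.
By linearity: E[X] = Σ_H E[X_H] = 19958400 · p^{12} = 19958400 · 1/531441 = 246400/6561.
Numerically: E[X] ≈ 37.6.

E[X] = 19958400 · (1/3)^{12} = 246400/6561 ≈ 37.6.


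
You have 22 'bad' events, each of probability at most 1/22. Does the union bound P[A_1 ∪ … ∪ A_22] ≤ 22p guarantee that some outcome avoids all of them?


Union bound: P[∪_{i=1}^{22} A_i] ≤ Σ_i P[A_i] ≤ 22·p = 22·(1/22) = 1.
Numerically: 1 ≈ 1.000000.
Is 1 < 1? NO.
Since the bound 1 is ≥ 1, the union bound is uninformative here; it does NOT by itself certify existence.

22·p = 1 ≈ 1.000000; existence NOT certified by the union bound.


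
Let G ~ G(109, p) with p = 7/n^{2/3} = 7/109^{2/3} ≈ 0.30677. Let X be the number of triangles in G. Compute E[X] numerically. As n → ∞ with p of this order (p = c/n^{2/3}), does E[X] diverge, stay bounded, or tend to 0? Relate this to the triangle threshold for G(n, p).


Number of potential triangles: C(109, 3) = 209934.
Each occurs with probability p³ ≈ (0.30677)³ ≈ 2.8869624e-02.
By linearity: E[X] = C(109, 3)·p³ ≈ 209934 · 2.8869624e-02 ≈ 6060.71560.
Since α = 2/3 < 1, p = c/n^{2/3} ≫ 1/n is above the triangle threshold p ~ 1/n. Asymptotically E[X] ~ (c³/6)·n^{3(1−α)} = (7³/6)·n^{1} → ∞; triangles are abundant w.h.p.

E[X] ≈ 6060.71560; in regime p = Θ(1/n^{2/3}) E[X] diverges (above the triangle threshold p ~ 1/n).


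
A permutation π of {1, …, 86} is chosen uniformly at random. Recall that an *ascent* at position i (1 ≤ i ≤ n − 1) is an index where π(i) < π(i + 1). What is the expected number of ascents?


Write X = Σ X_I over i = 1, …, 85, with X_I the indicator of one ascent.
There are 85 indicators.
For each fixed i, the pair (π(i), π(i+1)) is a uniformly random ordered pair of distinct values from {1, …, 86}; by symmetry P[π(i) < π(i+1)] = 1/2.
By linearity: E[X] = 85 · (1/2) = (86 − 1) · (1/2) = 85/2 ≈ 42.5000.

E[X] = 85/2 = 42.5000.


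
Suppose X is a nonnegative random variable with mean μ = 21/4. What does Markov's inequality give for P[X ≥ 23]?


μ = E[X] = 21/4, a = 23.
Markov: P[X ≥ 23] ≤ μ/a = (21/4)/23 = 21/92.
Numerically: ≈ 0.2283.
(Since a = 23 > μ = 5.2500, the bound 21/92 is < 1 and informative.)

P[X ≥ 23] ≤ 21/92 ≈ 0.2283.


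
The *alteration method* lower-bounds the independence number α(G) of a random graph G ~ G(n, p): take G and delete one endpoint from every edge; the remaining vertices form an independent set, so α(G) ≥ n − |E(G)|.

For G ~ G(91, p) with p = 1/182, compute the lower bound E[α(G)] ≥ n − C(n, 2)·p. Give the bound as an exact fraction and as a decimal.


E[|E(G)|] = C(91, 2)·p = 4095 · (1/182) = 45/2.
E[α(G)] ≥ n − E[|E(G)|] = 91 − 45/2 = 137/2.
Numerically: ≈ 68.500000.
(This is only a lower bound; the true E[α(G)] may be larger.)

E[α(G)] ≥ 137/2 ≈ 68.500000.


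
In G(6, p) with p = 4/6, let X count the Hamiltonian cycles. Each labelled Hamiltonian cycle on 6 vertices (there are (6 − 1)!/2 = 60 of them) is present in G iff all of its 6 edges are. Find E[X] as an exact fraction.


K_6 has (6 − 1)!/2 = 60 labelled Hamiltonian cycles.
For each such Hamiltonian cycle H, let X_H = 1 if all 6 edges of H are present in G. Then P[X_H = 1] = p^{6} = (2/3)^{6} = 64/729.
Summing the indicators: E[X] = Σ_H E[X_H] = 60 · p^{6} = 60 · 64/729 = 1280/243.
Numerically: E[X] ≈ 5.2675.

E[X] = 60 · (2/3)^{6} = 1280/243 ≈ 5.2675.


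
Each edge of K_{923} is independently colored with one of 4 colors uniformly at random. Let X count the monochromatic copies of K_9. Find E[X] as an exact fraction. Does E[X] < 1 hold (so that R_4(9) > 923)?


E[X] = C(923, 9) · 4^{1 − 36} = 1288430932418687114265 · 4^{−35} = 1288430932418687114265/1180591620717411303424.
As a reduced fraction: E[X] = 1288430932418687114265/1180591620717411303424 ≈ 1.09134.
Is E[X] < 1? NO.
Since E[X] ≥ 1, the first-moment bound is inconclusive at n = 923; it does NOT by itself certify R_4(9) > 923.

E[X] = 1288430932418687114265/1180591620717411303424 ≈ 1.09134; E[X] ≥ 1; first-moment method inconclusive here.


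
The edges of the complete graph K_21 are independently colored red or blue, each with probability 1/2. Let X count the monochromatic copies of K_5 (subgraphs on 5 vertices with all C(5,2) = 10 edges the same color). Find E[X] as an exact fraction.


Let X = Σ_S X_S over the C(21, 5) = 20349 subsets S of size 5, where X_S = 1 if the K_5 on S is monochromatic.
For a fixed S, the K_5 on S has C(5, 2) = 10 edges. P[all 10 edges red] = (1/2)^10, and likewise for blue, so P[monochromatic] = 2·(1/2)^10 = 2^{1 − 10} = 1/512.
By linearity of expectation: E[X] = C(21, 5) · 2^{1 − 10} = 20349 · 1/512 = 20349/512.
Numerically: E[X] ≈ 39.744.

E[X] = C(21,5)·2^(1−C(5,2)) = 20349/512 ≈ 39.744.


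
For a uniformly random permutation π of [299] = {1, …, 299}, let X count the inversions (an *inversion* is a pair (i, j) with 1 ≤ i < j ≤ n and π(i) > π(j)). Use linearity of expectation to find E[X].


Write X = Σ X_I over the C(299, 2) = 44551 pairs i < j, with X_I the indicator of one inversion.
There are 44551 indicators.
For each fixed pair i < j, the values π(i) and π(j) are two distinct elements of {1, …, 299} in uniformly random order; by symmetry P[π(i) > π(j)] = 1/2.
By linearity: E[X] = 44551 · (1/2) = C(299, 2) · (1/2) = 44551/2 = 44551/2 ≈ 22275.500.

E[X] = 44551/2 = 22275.500.


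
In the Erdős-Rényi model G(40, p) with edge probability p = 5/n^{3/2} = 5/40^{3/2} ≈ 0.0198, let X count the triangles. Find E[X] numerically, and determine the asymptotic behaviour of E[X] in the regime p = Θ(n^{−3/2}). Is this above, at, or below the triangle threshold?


Number of potential triangles: C(40, 3) = 9880.
Each occurs with probability p³ ≈ (0.0198)³ ≈ 7.72040e-06.
By linearity: E[X] = C(40, 3)·p³ ≈ 9880 · 7.72040e-06 ≈ 0.076.
Since α = 3/2 > 1, p = c/n^{3/2} = o(1/n) is below the triangle threshold p ~ 1/n. Asymptotically E[X] ~ (c³/6)·n^{3(1−α)} = (5³/6)·n^{-1.5} → 0, so by Markov's inequality G has no triangles w.h.p.

E[X] ≈ 0.076; in regime p = Θ(1/n^{3/2}) E[X] tends to 0 (below the triangle threshold p ~ 1/n).


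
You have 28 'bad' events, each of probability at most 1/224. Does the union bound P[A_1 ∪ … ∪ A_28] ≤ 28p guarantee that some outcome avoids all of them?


Union bound: P[∪_{i=1}^{28} A_i] ≤ Σ_i P[A_i] ≤ 28·p = 28·(1/224) = 1/8.
Numerically: 1/8 ≈ 0.1250000.
Is 1/8 < 1? YES.
Since P[∪ A_i] ≤ 1/8 < 1, the complement has P[∩ A_i^c] ≥ 1 − 1/8 = 7/8 > 0, so some outcome avoids every A_i.

28·p = 1/8 ≈ 0.1250000; existence CERTIFIED by the union bound.


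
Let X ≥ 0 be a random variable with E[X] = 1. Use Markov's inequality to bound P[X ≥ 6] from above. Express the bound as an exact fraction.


μ = E[X] = 1, a = 6.
Markov: P[X ≥ 6] ≤ μ/a = (1)/6 = 1/6.
Numerically: ≈ 0.167.
(Since a = 6 > μ = 1.000, the bound 1/6 is < 1 and informative.)

P[X ≥ 6] ≤ 1/6 ≈ 0.167.


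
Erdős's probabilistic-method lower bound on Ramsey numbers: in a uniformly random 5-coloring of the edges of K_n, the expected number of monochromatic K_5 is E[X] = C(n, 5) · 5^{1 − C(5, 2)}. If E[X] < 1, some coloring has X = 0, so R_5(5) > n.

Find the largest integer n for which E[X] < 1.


We need C(n, 5) · 5^{1 − 10} < 1, i.e. C(n, 5) < 5^{10 − 1} = 1953125.
Check values of n near the boundary:
  n = 43: C(43, 5) = 962598; 962598 < 1953125? YES
  n = 44: C(44, 5) = 1086008; 1086008 < 1953125? YES
  n = 45: C(45, 5) = 1221759; 1221759 < 1953125? YES
  n = 46: C(46, 5) = 1370754; 1370754 < 1953125? YES
  n = 47: C(47, 5) = 1533939; 1533939 < 1953125? YES
  n = 48: C(48, 5) = 1712304; 1712304 < 1953125? YES
  n = 49: C(49, 5) = 1906884; 1906884 < 1953125? YES
  n = 50: C(50, 5) = 2118760; 2118760 < 1953125? NO
  n = 51: C(51, 5) = 2349060; 2349060 < 1953125? NO
The largest n with C(n, 5) < 1953125 is n = 49 (where E[X] = 1906884/1953125 ≈ 0.976325). Hence R_5(5) > 49, i.e. R_5(5) ≥ 50.

Largest n = 49; hence R_5(5) > 49.


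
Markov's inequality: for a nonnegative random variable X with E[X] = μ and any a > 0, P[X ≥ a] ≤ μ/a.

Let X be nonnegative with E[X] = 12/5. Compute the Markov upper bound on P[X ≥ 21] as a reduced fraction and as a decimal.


μ = E[X] = 12/5, a = 21.
Markov: P[X ≥ 21] ≤ μ/a = (12/5)/21 = 4/35.
Numerically: ≈ 0.11429.
(Since a = 21 > μ = 2.40000, the bound 4/35 is < 1 and informative.)

P[X ≥ 21] ≤ 4/35 ≈ 0.11429.


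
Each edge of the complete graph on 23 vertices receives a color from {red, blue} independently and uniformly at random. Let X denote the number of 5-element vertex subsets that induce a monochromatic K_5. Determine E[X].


Let X = Σ_S X_S over the C(23, 5) = 33649 subsets S of size 5, where X_S = 1 if the K_5 on S is monochromatic.
For a fixed S, the K_5 on S has C(5, 2) = 10 edges. P[all 10 edges red] = (1/2)^10, and likewise for blue, so P[monochromatic] = 2·(1/2)^10 = 2^{1 − 10} = 1/512.
By linearity: E[X] = C(23, 5) · 2^{1 − 10} = 33649 · 1/512 = 33649/512.
Numerically: E[X] ≈ 65.720703.

E[X] = C(23,5)·2^(1−C(5,2)) = 33649/512 ≈ 65.720703.


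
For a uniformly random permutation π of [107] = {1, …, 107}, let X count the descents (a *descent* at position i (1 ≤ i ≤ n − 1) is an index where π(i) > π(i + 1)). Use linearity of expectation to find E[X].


Write X = Σ X_I over i = 1, …, 106, with X_I the indicator of one descent.
There are 106 indicators.
For each fixed i, the pair (π(i), π(i+1)) is a uniformly random ordered pair of distinct values from {1, …, 107}; by symmetry P[π(i) > π(i+1)] = 1/2.
By linearity: E[X] = 106 · (1/2) = (107 − 1) · (1/2) = 53 ≈ 53.000.

E[X] = 53 = 53.000.
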